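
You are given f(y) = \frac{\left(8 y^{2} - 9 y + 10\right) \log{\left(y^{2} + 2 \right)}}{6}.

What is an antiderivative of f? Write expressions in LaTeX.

An antiderivative is F(y) = \frac{4 y^{3} \log{\left(y^{2} + 2 \right)}}{9} - \frac{8 y^{3}}{27} - \frac{3 y^{2} \log{\left(y^{2} + 2 \right)}}{4} + \frac{3 y^{2}}{4} + \frac{5 y \log{\left(y^{2} + 2 \right)}}{3} - \frac{14 y}{9} - \frac{3 \log{\left(y^{2} + 2 \right)}}{2} + \frac{14 \sqrt{2} \operatorname{atan}{\left(\frac{\sqrt{2} y}{2} \right)}}{9}.

Differentiate the proposed F(y) back; it has to land on f(y) exactly.
Check: d/dy[\frac{4 y^{3} \log{\left(y^{2} + 2 \right)}}{9} - \frac{8 y^{3}}{27} - \frac{3 y^{2} \log{\left(y^{2} + 2 \right)}}{4} + \frac{3 y^{2}}{4} + \frac{5 y \log{\left(y^{2} + 2 \right)}}{3} - \frac{14 y}{9} - \frac{3 \log{\left(y^{2} + 2 \right)}}{2} + \frac{14 \sqrt{2} \operatorname{atan}{\left(\frac{\sqrt{2} y}{2} \right)}}{9}] = \frac{4 y^{2} \log{\left(y^{2} + 2 \right)}}{3} - \frac{3 y \log{\left(y^{2} + 2 \right)}}{2} + \frac{5 \log{\left(y^{2} + 2 \right)}}{3}, which equals f(y).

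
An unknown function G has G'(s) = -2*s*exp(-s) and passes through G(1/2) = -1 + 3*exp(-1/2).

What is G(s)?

Recognize the product-rule pattern: G'(s) = u'v + uv' with u = 2*s + 2, v = exp(-s), so integration by parts undoes it.
A general antiderivative is (2*s + 2)*exp(-s) + C.
The condition gives C = -1 + 3*exp(-1/2) - (3*exp(-1/2)) = -1.
So G(s) = (2*s + 2)*exp(-s) - 1.
Check: d/ds[(2*s + 2)*exp(-s) - 1] = -2*s*exp(-s) = G'(s).

G(s) = (2*s + 2)*exp(-s) - 1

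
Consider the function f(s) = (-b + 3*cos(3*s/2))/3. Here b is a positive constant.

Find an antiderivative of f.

Any candidate F(s) must reproduce f(s) exactly when differentiated.
Check: d/ds[-b*s/3 + 2*sin(3*s/2)/3] = -b/3 + cos(3*s/2), which equals f(s).

An antiderivative is F(s) = -b*s/3 + 2*sin(3*s/2)/3.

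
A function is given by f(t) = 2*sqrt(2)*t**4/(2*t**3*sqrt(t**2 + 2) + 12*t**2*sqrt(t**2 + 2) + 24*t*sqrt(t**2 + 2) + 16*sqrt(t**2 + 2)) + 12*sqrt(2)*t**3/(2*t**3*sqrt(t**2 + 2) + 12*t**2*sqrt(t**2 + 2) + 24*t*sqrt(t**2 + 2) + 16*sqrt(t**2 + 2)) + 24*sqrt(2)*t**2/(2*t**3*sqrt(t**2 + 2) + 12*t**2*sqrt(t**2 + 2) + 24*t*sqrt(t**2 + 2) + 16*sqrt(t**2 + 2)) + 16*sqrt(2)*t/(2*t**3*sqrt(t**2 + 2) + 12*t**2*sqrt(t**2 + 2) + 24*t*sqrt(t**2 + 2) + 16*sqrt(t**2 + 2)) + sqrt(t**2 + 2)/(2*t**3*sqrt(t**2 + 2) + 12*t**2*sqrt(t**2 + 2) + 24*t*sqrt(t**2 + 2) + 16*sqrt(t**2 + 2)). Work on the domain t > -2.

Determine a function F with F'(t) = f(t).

Integrate term by term and add the pieces.
Check: d/dt[sqrt(2*t**2 + 4) - 1/(4*t**2 + 16*t + 16)] = (2*sqrt(2)*t**4 + 12*sqrt(2)*t**3 + 24*sqrt(2)*t**2 + 16*sqrt(2)*t + sqrt(t**2 + 2))/(2*t**3*sqrt(t**2 + 2) + 12*t**2*sqrt(t**2 + 2) + 24*t*sqrt(t**2 + 2) + 16*sqrt(t**2 + 2)), which equals f(t).

An antiderivative is F(t) = sqrt(2*t**2 + 4) - 1/(4*t**2 + 16*t + 16).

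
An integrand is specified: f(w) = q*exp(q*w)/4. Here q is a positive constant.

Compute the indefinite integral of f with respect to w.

F(w) = exp(q*w)/4 + C

Since d/dw undoes antidifferentiation here, F'(w) = f(w) is required of F(w).
Check: d/dw[exp(q*w)/4] = q*exp(q*w)/4 = f(w).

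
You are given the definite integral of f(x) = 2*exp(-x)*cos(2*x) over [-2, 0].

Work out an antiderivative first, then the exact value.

A candidate is checked by its d/dx: the result must match f(x).
F(x) = -2*(-2*sin(2*x) + cos(2*x))*exp(-x)/5 is an antiderivative of f.
Check: d/dx[-2*(-2*sin(2*x) + cos(2*x))*exp(-x)/5] = 2*exp(-x)*cos(2*x) = f(x).
F(0) = -2/5; F(-2) = -2*exp(2)*cos(4)/5 - 4*exp(2)*sin(4)/5.
Integral = F(0) - F(-2) = 4*exp(2)*sin(4)/5 + 2*exp(2)*cos(4)/5 - 2/5.

Antiderivative: F(x) = -2*(-2*sin(2*x) + cos(2*x))*exp(-x)/5; value = 4*exp(2)*sin(4)/5 + 2*exp(2)*cos(4)/5 - 2/5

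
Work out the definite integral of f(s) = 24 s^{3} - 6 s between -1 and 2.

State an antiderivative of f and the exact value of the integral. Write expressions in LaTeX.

The substitution u = 3 s^{2} - \frac{3}{4} works: f is exactly (dF/du)*(du/ds) for that inner function.
F(s) = \frac{2 \left(3 s^{2} - \frac{3}{4}\right)^{2}}{3} is an antiderivative of f.
Check: d/ds[\frac{2 \left(3 s^{2} - \frac{3}{4}\right)^{2}}{3}] = 24 s^{3} - 6 s = f(s).
F(2) = \frac{675}{8}; F(-1) = \frac{27}{8}.
Integral = F(2) - F(-1) = 81.

Antiderivative: F(s) = \frac{2 \left(3 s^{2} - \frac{3}{4}\right)^{2}}{3}; value = 81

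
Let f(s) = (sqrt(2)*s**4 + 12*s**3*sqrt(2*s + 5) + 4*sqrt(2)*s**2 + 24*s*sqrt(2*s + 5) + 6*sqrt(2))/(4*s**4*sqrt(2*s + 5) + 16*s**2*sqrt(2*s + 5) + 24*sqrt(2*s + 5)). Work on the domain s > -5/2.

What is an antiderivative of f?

A first test for any F(s): its s-derivative must equal f(s) identically.
Check: d/ds[sqrt(s + 5/2)/2 + 3*log(s**4/2 + 2*s**2 + 3)/4] = (sqrt(2)*s**4 + 12*s**3*sqrt(2*s + 5) + 4*sqrt(2)*s**2 + 24*s*sqrt(2*s + 5) + 6*sqrt(2))/(4*s**4*sqrt(2*s + 5) + 16*s**2*sqrt(2*s + 5) + 24*sqrt(2*s + 5)) = f(s).

An antiderivative is F(s) = sqrt(s + 5/2)/2 + 3*log(s**4/2 + 2*s**2 + 3)/4.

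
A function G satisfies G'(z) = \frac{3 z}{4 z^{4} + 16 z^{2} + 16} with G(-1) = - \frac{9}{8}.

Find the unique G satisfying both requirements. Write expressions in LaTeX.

G(z) = -1 - \frac{3}{8 z^{2} + 16}

G'(z) matches the chain-rule pattern g'(h)*h' with inner function h(z) = 2 z^{2} + 4; substituting u = h(z) collapses the integral.
A general antiderivative is - \frac{3}{4 \left(2 z^{2} + 4\right)} + C.
The condition gives C = - \frac{9}{8} - (- \frac{1}{8}) = -1.
So G(z) = -1 - \frac{3}{8 z^{2} + 16}.
Check: d/dz[-1 - \frac{3}{8 z^{2} + 16}] = \frac{3 z}{4 z^{4} + 16 z^{2} + 16} = G'(z).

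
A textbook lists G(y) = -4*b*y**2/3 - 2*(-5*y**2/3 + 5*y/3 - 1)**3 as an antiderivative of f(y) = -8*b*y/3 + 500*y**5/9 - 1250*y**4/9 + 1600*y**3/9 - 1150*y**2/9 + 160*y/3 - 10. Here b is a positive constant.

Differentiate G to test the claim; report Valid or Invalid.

d/dy[G] = -8*b*y/3 + 500*y**5/9 - 1250*y**4/9 + 1600*y**3/9 - 1150*y**2/9 + 160*y/3 - 10
This equals f(y) exactly, so the claim holds.

Valid - differentiating G returns exactly f.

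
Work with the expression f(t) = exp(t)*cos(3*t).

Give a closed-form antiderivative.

An antiderivative is F(t) = 3*exp(t)*sin(3*t)/10 + exp(t)*cos(3*t)/10.

A candidate is checked by its d/dt: the result must match f(t).
Check: d/dt[3*exp(t)*sin(3*t)/10 + exp(t)*cos(3*t)/10] = exp(t)*cos(3*t) = f(t).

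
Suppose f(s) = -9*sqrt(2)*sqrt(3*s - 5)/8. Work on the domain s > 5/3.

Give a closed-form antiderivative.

An antiderivative is F(s) = -sqrt(2)*(3*s - 5)**(3/2)/4.

Recover f(s) by differentiating a candidate F(s); any mismatch rules it out.
Check: d/ds[-sqrt(2)*(3*s - 5)**(3/2)/4] = -9*sqrt(2)*sqrt(3*s - 5)/8 = f(s).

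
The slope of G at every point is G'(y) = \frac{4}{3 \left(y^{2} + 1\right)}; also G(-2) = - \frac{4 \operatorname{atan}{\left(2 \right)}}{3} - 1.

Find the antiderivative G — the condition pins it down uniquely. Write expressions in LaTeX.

The proposed G(y) is checked by its d/dy: the result must match the given G'(y).
A general antiderivative is \frac{4 \operatorname{atan}{\left(y \right)}}{3} + C.
The condition gives C = - \frac{4 \operatorname{atan}{\left(2 \right)}}{3} - 1 - (- \frac{4 \operatorname{atan}{\left(2 \right)}}{3}) = -1.
So G(y) = \frac{4 \operatorname{atan}{\left(y \right)}}{3} - 1.
Check: d/dy[\frac{4 \operatorname{atan}{\left(y \right)}}{3} - 1] = \frac{4}{3 y^{2} + 3}, which equals G'(y).

G(y) = \frac{4 \operatorname{atan}{\left(y \right)}}{3} - 1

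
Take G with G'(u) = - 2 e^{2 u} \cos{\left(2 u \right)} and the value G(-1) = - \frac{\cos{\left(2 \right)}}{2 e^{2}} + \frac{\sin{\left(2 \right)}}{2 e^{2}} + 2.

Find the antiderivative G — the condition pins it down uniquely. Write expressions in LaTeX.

Recover the given G'(u) by differentiating a candidate G(u); any mismatch rules it out.
A general antiderivative is - \frac{e^{2 u} \sin{\left(2 u \right)}}{2} - \frac{e^{2 u} \cos{\left(2 u \right)}}{2} + C.
The condition gives C = - \frac{\cos{\left(2 \right)}}{2 e^{2}} + \frac{\sin{\left(2 \right)}}{2 e^{2}} + 2 - (- \frac{\cos{\left(2 \right)}}{2 e^{2}} + \frac{\sin{\left(2 \right)}}{2 e^{2}}) = 2.
So G(u) = - \frac{e^{2 u} \sin{\left(2 u \right)}}{2} - \frac{e^{2 u} \cos{\left(2 u \right)}}{2} + 2.
Check: d/du[- \frac{e^{2 u} \sin{\left(2 u \right)}}{2} - \frac{e^{2 u} \cos{\left(2 u \right)}}{2} + 2] = - 2 e^{2 u} \cos{\left(2 u \right)} = G'(u).

G(u) = - \frac{e^{2 u} \sin{\left(2 u \right)}}{2} - \frac{e^{2 u} \cos{\left(2 u \right)}}{2} + 2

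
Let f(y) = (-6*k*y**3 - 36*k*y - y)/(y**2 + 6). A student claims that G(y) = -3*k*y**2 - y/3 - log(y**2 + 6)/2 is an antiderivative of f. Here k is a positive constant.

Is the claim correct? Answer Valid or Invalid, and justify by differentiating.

Invalid: d/dy[G] - f = -1/3, which is not 0.

d/dy[G] = (-18*k*y**3 - 108*k*y - y**2 - 3*y - 6)/(3*y**2 + 18)
d/dy[G] - f(y) = -1/3 != 0.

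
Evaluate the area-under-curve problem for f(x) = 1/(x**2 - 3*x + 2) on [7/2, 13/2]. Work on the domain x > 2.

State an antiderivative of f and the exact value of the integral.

Factor the denominator ((x - 2)*(x - 1)) and decompose: f = -1/(x - 1) + 1/(x - 2); each piece integrates to a log, atan, or power term.
F(x) = log(x - 2) - log(x - 1) is an antiderivative of f.
Check: d/dx[log(x - 2) - log(x - 1)] = 1/(x**2 - 3*x + 2) = f(x).
F(13/2) = -log(11/2) + log(9/2); F(7/2) = -log(5/2) + log(3/2).
Integral = F(13/2) - F(7/2) = -log(11/2) - log(3/2) + log(5/2) + log(9/2).

Antiderivative: F(x) = log(x - 2) - log(x - 1); value = -log(11/2) - log(3/2) + log(5/2) + log(9/2)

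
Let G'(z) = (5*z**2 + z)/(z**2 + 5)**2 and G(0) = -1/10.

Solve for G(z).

G(z) = (-5*z + sqrt(5)*(z**2 + 5)*atan(sqrt(5)*z/5) - 1)/(2*(z**2 + 5))

Any candidate G(z) must reproduce the stated G'(z) exactly.
A general antiderivative is (-5*z - 1)/(2*z**2 + 10) + sqrt(5)*atan(sqrt(5)*z/5)/2 + C.
The condition gives C = -1/10 - (-1/10) = 0.
So G(z) = (-5*z + sqrt(5)*(z**2 + 5)*atan(sqrt(5)*z/5) - 1)/(2*(z**2 + 5)).
Check: d/dz[(-5*z + sqrt(5)*(z**2 + 5)*atan(sqrt(5)*z/5) - 1)/(2*(z**2 + 5))] = (5*z**2 + z)/(z**4 + 10*z**2 + 25), which equals G'(z).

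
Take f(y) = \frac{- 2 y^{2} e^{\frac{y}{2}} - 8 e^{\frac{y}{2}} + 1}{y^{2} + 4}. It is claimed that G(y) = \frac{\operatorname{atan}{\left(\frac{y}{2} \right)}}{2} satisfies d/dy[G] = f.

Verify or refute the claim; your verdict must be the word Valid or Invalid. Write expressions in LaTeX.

d/dy[G] = \frac{1}{y^{2} + 4}
d/dy[G] - f(y) = 2 e^{\frac{y}{2}} != 0.

Invalid: d/dy[G] - f = 2 e^{\frac{y}{2}}, which is not 0.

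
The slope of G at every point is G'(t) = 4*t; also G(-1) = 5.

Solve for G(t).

A first test for any G(t): its t-derivative must equal the given G'(t).
A general antiderivative is 2*t**2 + 4 + C.
The condition gives C = 5 - (6) = -1.
So G(t) = 2*t**2 + 3.
Check: d/dt[2*t**2 + 3] = 4*t = G'(t).

G(t) = 2*t**2 + 3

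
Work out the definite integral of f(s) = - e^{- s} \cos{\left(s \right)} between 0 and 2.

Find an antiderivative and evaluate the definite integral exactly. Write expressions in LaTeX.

Antiderivative: F(s) = - \frac{e^{- s} \sin{\left(s \right)}}{2} + \frac{e^{- s} \cos{\left(s \right)}}{2}; value = - \frac{1}{2} - \frac{\sin{\left(2 \right)}}{2 e^{2}} + \frac{\cos{\left(2 \right)}}{2 e^{2}}

Whatever form F(s) takes, F'(s) = f(s) is non-negotiable.
F(s) = - \frac{e^{- s} \sin{\left(s \right)}}{2} + \frac{e^{- s} \cos{\left(s \right)}}{2} is an antiderivative of f.
Check: d/ds[- \frac{e^{- s} \sin{\left(s \right)}}{2} + \frac{e^{- s} \cos{\left(s \right)}}{2}] = - e^{- s} \cos{\left(s \right)} = f(s).
F(2) = - \frac{\sin{\left(2 \right)}}{2 e^{2}} + \frac{\cos{\left(2 \right)}}{2 e^{2}}; F(0) = \frac{1}{2}.
Integral = F(2) - F(0) = - \frac{1}{2} - \frac{\sin{\left(2 \right)}}{2 e^{2}} + \frac{\cos{\left(2 \right)}}{2 e^{2}}.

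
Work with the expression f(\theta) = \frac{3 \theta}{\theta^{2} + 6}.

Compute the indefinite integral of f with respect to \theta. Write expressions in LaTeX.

F(\theta) = \frac{3 \log{\left(\theta^{2} + 6 \right)}}{2} + C

The substitution u = \theta^{2} + 6 works: f is exactly (dF/du)*(du/d\theta) for that inner function.
Check: d/d\theta[\frac{3 \log{\left(\theta^{2} + 6 \right)}}{2}] = \frac{3 \theta}{\theta^{2} + 6} = f(\theta).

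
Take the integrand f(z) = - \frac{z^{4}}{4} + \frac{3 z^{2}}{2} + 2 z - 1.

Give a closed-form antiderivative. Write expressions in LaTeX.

An antiderivative is F(z) = - \frac{z^{5}}{20} + \frac{z^{3}}{2} + z^{2} - z.

The integrand splits into summands that can be handled one at a time.
Check: d/dz[- \frac{z^{5}}{20} + \frac{z^{3}}{2} + z^{2} - z] = - \frac{z^{4}}{4} + \frac{3 z^{2}}{2} + 2 z - 1 = f(z).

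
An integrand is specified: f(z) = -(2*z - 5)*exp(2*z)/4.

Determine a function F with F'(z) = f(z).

An antiderivative is F(z) = -z*exp(2*z)/4 + 3*exp(2*z)/4.

Recognize the product-rule pattern: f = u'v + uv' with u = 3/4 - z/4, v = exp(2*z), so integration by parts undoes it.
Check: d/dz[-z*exp(2*z)/4 + 3*exp(2*z)/4] = -z*exp(2*z)/2 + 5*exp(2*z)/4, which equals f(z).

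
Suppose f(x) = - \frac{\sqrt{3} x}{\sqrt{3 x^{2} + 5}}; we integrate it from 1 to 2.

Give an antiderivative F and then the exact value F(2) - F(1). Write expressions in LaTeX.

f matches the chain-rule pattern g'(h)*h' with inner function h(x) = x^{2} + \frac{5}{3}; substituting u = h(x) collapses the integral.
F(x) = - \sqrt{x^{2} + \frac{5}{3}} is an antiderivative of f.
Check: d/dx[- \sqrt{x^{2} + \frac{5}{3}}] = - \frac{\sqrt{3} x}{\sqrt{3 x^{2} + 5}} = f(x).
F(2) = - \frac{\sqrt{51}}{3}; F(1) = - \frac{2 \sqrt{6}}{3}.
Integral = F(2) - F(1) = - \frac{\sqrt{51}}{3} + \frac{2 \sqrt{6}}{3}.

Antiderivative: F(x) = - \sqrt{x^{2} + \frac{5}{3}}; value = - \frac{\sqrt{51}}{3} + \frac{2 \sqrt{6}}{3}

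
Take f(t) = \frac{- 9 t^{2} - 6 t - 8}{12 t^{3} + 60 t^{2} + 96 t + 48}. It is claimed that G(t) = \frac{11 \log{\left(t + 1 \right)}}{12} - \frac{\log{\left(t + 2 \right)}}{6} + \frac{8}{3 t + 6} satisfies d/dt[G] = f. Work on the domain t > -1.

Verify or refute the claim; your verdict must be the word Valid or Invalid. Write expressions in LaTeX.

Invalid: d/dt[G] - f = \frac{9 t^{2} + 6 t + 8}{6 t^{3} + 30 t^{2} + 48 t + 24}, which is not 0.

d/dt[G] = \frac{9 t^{2} + 6 t + 8}{12 t^{3} + 60 t^{2} + 96 t + 48}
d/dt[G] - f(t) = \frac{9 t^{2} + 6 t + 8}{6 t^{3} + 30 t^{2} + 48 t + 24} != 0.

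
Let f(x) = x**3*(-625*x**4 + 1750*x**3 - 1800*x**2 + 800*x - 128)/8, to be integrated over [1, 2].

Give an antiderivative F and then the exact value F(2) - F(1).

Antiderivative: F(x) = -4*(-5*x**2/4 + x)**4; value = -20735/64

f matches the chain-rule pattern g'(h)*h' with inner function h(x) = -5*x**2/4 + x; substituting u = h(x) collapses the integral.
F(x) = -4*(-5*x**2/4 + x)**4 is an antiderivative of f.
Check: d/dx[-4*(-5*x**2/4 + x)**4] = -625*x**7/8 + 875*x**6/4 - 225*x**5 + 100*x**4 - 16*x**3, which equals f(x).
F(2) = -324; F(1) = -1/64.
Integral = F(2) - F(1) = -20735/64.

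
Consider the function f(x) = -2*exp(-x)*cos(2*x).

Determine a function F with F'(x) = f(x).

An antiderivative is F(x) = -4*exp(-x)*sin(2*x)/5 + 2*exp(-x)*cos(2*x)/5.

Whatever form F(x) takes, F'(x) = f(x) is non-negotiable.
Check: d/dx[-4*exp(-x)*sin(2*x)/5 + 2*exp(-x)*cos(2*x)/5] = -2*exp(-x)*cos(2*x) = f(x).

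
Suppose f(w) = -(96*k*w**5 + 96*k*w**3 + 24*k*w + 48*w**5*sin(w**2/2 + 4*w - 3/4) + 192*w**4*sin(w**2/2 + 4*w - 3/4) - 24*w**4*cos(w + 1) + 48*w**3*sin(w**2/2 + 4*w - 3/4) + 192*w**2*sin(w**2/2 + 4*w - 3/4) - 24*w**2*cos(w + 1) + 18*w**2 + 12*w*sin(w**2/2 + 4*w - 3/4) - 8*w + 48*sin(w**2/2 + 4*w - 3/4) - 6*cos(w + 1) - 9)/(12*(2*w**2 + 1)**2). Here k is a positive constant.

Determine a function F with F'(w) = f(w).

For F(w) to be correct the identity F'(w) - f(w) = 0 must hold.
Check: d/dw[-k*w**2 + 3*w/(8*w**2 + 4) + sin(w + 1)/2 + cos(w**2/2 + 4*w - 3/4) - 1/(12*w**2 + 6)] = (-96*k*w**5 - 96*k*w**3 - 24*k*w - 48*w**5*sin(w**2/2 + 4*w - 3/4) - 192*w**4*sin(w**2/2 + 4*w - 3/4) + 24*w**4*cos(w + 1) - 48*w**3*sin(w**2/2 + 4*w - 3/4) - 192*w**2*sin(w**2/2 + 4*w - 3/4) + 24*w**2*cos(w + 1) - 18*w**2 - 12*w*sin(w**2/2 + 4*w - 3/4) + 8*w - 48*sin(w**2/2 + 4*w - 3/4) + 6*cos(w + 1) + 9)/(48*w**4 + 48*w**2 + 12), which equals f(w).

An antiderivative is F(w) = -k*w**2 + 3*w/(8*w**2 + 4) + sin(w + 1)/2 + cos(w**2/2 + 4*w - 3/4) - 1/(12*w**2 + 6).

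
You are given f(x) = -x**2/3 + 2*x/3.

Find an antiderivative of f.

An antiderivative is F(x) = -x**3/9 + x**2/3.

The integrand splits into summands that can be handled one at a time.
Check: d/dx[-x**3/9 + x**2/3] = -x**2/3 + 2*x/3 = f(x).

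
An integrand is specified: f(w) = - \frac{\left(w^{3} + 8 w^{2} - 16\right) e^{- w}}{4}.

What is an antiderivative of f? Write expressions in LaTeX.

f has the shape u'v + uv' for u = \frac{w^{3}}{4} + \frac{11 w^{2}}{4} + \frac{11 w}{2} + \frac{3}{2} and v = e^{- w} — it is the derivative of the product u*v.
Check: d/dw[\frac{\left(w^{3} + 11 w^{2} + 22 w + 6\right) e^{- w}}{4}] = \frac{\left(- w^{3} - 8 w^{2} + 16\right) e^{- w}}{4}, which equals f(w).

An antiderivative is F(w) = \frac{\left(w^{3} + 11 w^{2} + 22 w + 6\right) e^{- w}}{4}.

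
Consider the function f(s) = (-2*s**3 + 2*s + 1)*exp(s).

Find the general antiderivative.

f has the shape u'v + uv' for u = -2*s**3 + 6*s**2 - 10*s + 11 and v = exp(s) — it is the derivative of the product u*v.
Check: d/ds[(-2*s**3 + 6*s**2 - 10*s + 11)*exp(s)] = -2*s**3*exp(s) + 2*s*exp(s) + exp(s), which equals f(s).

F(s) = (-2*s**3 + 6*s**2 - 10*s + 11)*exp(s) + C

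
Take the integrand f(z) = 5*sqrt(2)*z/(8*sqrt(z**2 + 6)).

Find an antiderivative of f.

An antiderivative is F(z) = 5*sqrt(2)*sqrt(z**2 + 6)/8.

The substitution u = z**2/2 + 3 works: f is exactly (dF/du)*(du/dz) for that inner function.
Check: d/dz[5*sqrt(2)*sqrt(z**2 + 6)/8] = 5*sqrt(2)*z/(8*sqrt(z**2 + 6)) = f(z).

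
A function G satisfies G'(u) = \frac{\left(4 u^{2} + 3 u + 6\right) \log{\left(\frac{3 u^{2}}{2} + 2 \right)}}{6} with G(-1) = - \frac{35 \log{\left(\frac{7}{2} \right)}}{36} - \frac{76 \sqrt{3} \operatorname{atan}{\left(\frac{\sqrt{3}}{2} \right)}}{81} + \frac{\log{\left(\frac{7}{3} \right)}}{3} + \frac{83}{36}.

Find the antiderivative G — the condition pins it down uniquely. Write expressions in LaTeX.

G(u) = - \frac{4 u^{3}}{27} - \frac{u^{2}}{4} - \frac{38 u}{27} + \left(\frac{2 u^{3}}{9} + \frac{u^{2}}{4} + u\right) \log{\left(\frac{3 u^{2}}{2} + 2 \right)} + \frac{\log{\left(u^{2} + \frac{4}{3} \right)}}{3} + \frac{76 \sqrt{3} \operatorname{atan}{\left(\frac{\sqrt{3} u}{2} \right)}}{81} + 1

Differentiate the proposed G(u) back; it has to land on the given G'(u).
A general antiderivative is - \frac{4 u^{3}}{27} - \frac{u^{2}}{4} - \frac{38 u}{27} + \left(\frac{2 u^{3}}{9} + \frac{u^{2}}{4} + u\right) \log{\left(\frac{3 u^{2}}{2} + 2 \right)} + \frac{\log{\left(u^{2} + \frac{4}{3} \right)}}{3} + \frac{76 \sqrt{3} \operatorname{atan}{\left(\frac{\sqrt{3} u}{2} \right)}}{81} + C.
The condition gives C = - \frac{35 \log{\left(\frac{7}{2} \right)}}{36} - \frac{76 \sqrt{3} \operatorname{atan}{\left(\frac{\sqrt{3}}{2} \right)}}{81} + \frac{\log{\left(\frac{7}{3} \right)}}{3} + \frac{83}{36} - (- \frac{35 \log{\left(\frac{7}{2} \right)}}{36} - \frac{76 \sqrt{3} \operatorname{atan}{\left(\frac{\sqrt{3}}{2} \right)}}{81} + \frac{\log{\left(\frac{7}{3} \right)}}{3} + \frac{47}{36}) = 1.
So G(u) = - \frac{4 u^{3}}{27} - \frac{u^{2}}{4} - \frac{38 u}{27} + \left(\frac{2 u^{3}}{9} + \frac{u^{2}}{4} + u\right) \log{\left(\frac{3 u^{2}}{2} + 2 \right)} + \frac{\log{\left(u^{2} + \frac{4}{3} \right)}}{3} + \frac{76 \sqrt{3} \operatorname{atan}{\left(\frac{\sqrt{3} u}{2} \right)}}{81} + 1.
Check: d/du[- \frac{4 u^{3}}{27} - \frac{u^{2}}{4} - \frac{38 u}{27} + \left(\frac{2 u^{3}}{9} + \frac{u^{2}}{4} + u\right) \log{\left(\frac{3 u^{2}}{2} + 2 \right)} + \frac{\log{\left(u^{2} + \frac{4}{3} \right)}}{3} + \frac{76 \sqrt{3} \operatorname{atan}{\left(\frac{\sqrt{3} u}{2} \right)}}{81} + 1] = \frac{2 u^{2} \log{\left(\frac{3 u^{2}}{2} + 2 \right)}}{3} + \frac{u \log{\left(\frac{3 u^{2}}{2} + 2 \right)}}{2} + \log{\left(\frac{3 u^{2}}{2} + 2 \right)}, which equals G'(u).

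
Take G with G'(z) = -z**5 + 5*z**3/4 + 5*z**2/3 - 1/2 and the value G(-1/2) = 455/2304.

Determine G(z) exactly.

The integrand splits into summands that can be handled one at a time.
A general antiderivative is -z**6/6 + 5*z**4/16 + 5*z**3/9 - z/2 + C.
The condition gives C = 455/2304 - (455/2304) = 0.
So G(z) = -z**6/6 + 5*z**4/16 + 5*z**3/9 - z/2.
Check: d/dz[-z**6/6 + 5*z**4/16 + 5*z**3/9 - z/2] = -z**5 + 5*z**3/4 + 5*z**2/3 - 1/2 = G'(z).

G(z) = -z**6/6 + 5*z**4/16 + 5*z**3/9 - z/2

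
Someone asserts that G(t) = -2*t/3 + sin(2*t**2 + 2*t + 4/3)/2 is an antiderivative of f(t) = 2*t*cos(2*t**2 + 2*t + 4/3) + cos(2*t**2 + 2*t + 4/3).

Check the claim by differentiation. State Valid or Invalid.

Invalid: d/dt[G] - f = -2/3, which is not 0.

d/dt[G] = 2*t*cos(2*t**2 + 2*t + 4/3) + cos(2*t**2 + 2*t + 4/3) - 2/3
d/dt[G] - f(t) = -2/3 != 0.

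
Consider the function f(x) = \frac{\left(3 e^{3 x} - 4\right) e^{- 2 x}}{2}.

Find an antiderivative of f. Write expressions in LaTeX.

An antiderivative is F(x) = \frac{3 e^{x}}{2} + e^{- 2 x}.

Differentiate the proposed F(x) back; it has to land on f(x) exactly.
Check: d/dx[\frac{3 e^{x}}{2} + e^{- 2 x}] = \frac{\left(3 e^{3 x} - 4\right) e^{- 2 x}}{2} = f(x).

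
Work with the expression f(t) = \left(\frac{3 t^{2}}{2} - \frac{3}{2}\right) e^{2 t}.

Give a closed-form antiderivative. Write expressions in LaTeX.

f has the shape u'v + uv' for u = \frac{3 t^{2}}{4} - \frac{3 t}{4} - \frac{3}{8} and v = e^{2 t} — it is the derivative of the product u*v.
Check: d/dt[\frac{3 t^{2} e^{2 t}}{4} - \frac{3 t e^{2 t}}{4} - \frac{3 e^{2 t}}{8}] = \frac{3 t^{2} e^{2 t}}{2} - \frac{3 e^{2 t}}{2}, which equals f(t).

An antiderivative is F(t) = \frac{3 t^{2} e^{2 t}}{4} - \frac{3 t e^{2 t}}{4} - \frac{3 e^{2 t}}{8}.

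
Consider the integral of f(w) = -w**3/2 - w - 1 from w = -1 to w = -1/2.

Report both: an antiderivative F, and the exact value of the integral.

Antiderivative: F(w) = -w**4/8 - w**2/2 - w; value = -1/128

Integrate term by term and add the pieces.
F(w) = -w**4/8 - w**2/2 - w is an antiderivative of f.
Check: d/dw[-w**4/8 - w**2/2 - w] = -w**3/2 - w - 1 = f(w).
F(-1/2) = 47/128; F(-1) = 3/8.
Integral = F(-1/2) - F(-1) = -1/128.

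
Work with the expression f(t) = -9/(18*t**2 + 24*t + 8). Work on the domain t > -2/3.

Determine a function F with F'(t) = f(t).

An antiderivative is F(t) = 3/(6*t + 4).

A first test for any F(t): its t-derivative must equal f(t) identically.
Check: d/dt[3/(6*t + 4)] = -9/(18*t**2 + 24*t + 8) = f(t).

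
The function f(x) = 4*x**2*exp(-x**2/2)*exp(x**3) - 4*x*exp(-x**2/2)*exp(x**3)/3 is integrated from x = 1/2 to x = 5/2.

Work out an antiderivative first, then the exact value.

Antiderivative: F(x) = 4*exp(-x**2/2)*exp(x**3)/3; value = -4/3 + 4*exp(25/2)/3

The substitution u = x**3 - x**2/2 works: f is exactly (dF/du)*(du/dx) for that inner function.
F(x) = 4*exp(-x**2/2)*exp(x**3)/3 is an antiderivative of f.
Check: d/dx[4*exp(-x**2/2)*exp(x**3)/3] = (12*x**2*exp(x**3) - 4*x*exp(x**3))*exp(-x**2/2)/3, which equals f(x).
F(5/2) = 4*exp(25/2)/3; F(1/2) = 4/3.
Integral = F(5/2) - F(1/2) = -4/3 + 4*exp(25/2)/3.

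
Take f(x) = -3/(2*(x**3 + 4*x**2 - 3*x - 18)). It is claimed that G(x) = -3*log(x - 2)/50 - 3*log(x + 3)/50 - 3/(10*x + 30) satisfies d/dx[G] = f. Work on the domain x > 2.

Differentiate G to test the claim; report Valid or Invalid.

Invalid: d/dx[G] - f = -3/(25*x + 75), which is not 0.

d/dx[G] = (-6*x**2 - 6*x - 39)/(50*x**3 + 200*x**2 - 150*x - 900)
d/dx[G] - f(x) = -3/(25*x + 75) != 0.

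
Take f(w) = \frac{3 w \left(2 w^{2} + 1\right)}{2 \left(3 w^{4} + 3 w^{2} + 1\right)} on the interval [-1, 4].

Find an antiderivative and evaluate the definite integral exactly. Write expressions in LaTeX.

f matches the chain-rule pattern g'(h)*h' with inner function h(w) = w^{4} + w^{2} + \frac{1}{3}; substituting u = h(w) collapses the integral.
F(w) = \frac{\log{\left(w^{4} + w^{2} + \frac{1}{3} \right)}}{4} is an antiderivative of f.
Check: d/dw[\frac{\log{\left(w^{4} + w^{2} + \frac{1}{3} \right)}}{4}] = \frac{6 w^{3} + 3 w}{6 w^{4} + 6 w^{2} + 2}, which equals f(w).
F(4) = \frac{\log{\left(\frac{817}{3} \right)}}{4}; F(-1) = \frac{\log{\left(\frac{7}{3} \right)}}{4}.
Integral = F(4) - F(-1) = - \frac{\log{\left(\frac{7}{3} \right)}}{4} + \frac{\log{\left(\frac{817}{3} \right)}}{4}.

Antiderivative: F(w) = \frac{\log{\left(w^{4} + w^{2} + \frac{1}{3} \right)}}{4}; value = - \frac{\log{\left(\frac{7}{3} \right)}}{4} + \frac{\log{\left(\frac{817}{3} \right)}}{4}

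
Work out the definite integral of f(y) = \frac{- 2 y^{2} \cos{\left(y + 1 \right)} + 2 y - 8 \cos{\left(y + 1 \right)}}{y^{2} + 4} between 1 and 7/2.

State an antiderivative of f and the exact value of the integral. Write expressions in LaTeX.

Antiderivative: F(y) = \log{\left(\frac{y^{2}}{2} + 2 \right)} - 2 \sin{\left(y + 1 \right)}; value = - \log{\left(\frac{5}{2} \right)} + 2 \sin{\left(2 \right)} - 2 \sin{\left(\frac{9}{2} \right)} + \log{\left(\frac{65}{8} \right)}

Check any antiderivative F(y) by computing F'(y) and comparing it with f(y).
F(y) = \log{\left(\frac{y^{2}}{2} + 2 \right)} - 2 \sin{\left(y + 1 \right)} is an antiderivative of f.
Check: d/dy[\log{\left(\frac{y^{2}}{2} + 2 \right)} - 2 \sin{\left(y + 1 \right)}] = \frac{- 2 y^{2} \cos{\left(y + 1 \right)} + 2 y - 8 \cos{\left(y + 1 \right)}}{y^{2} + 4} = f(y).
F(7/2) = - 2 \sin{\left(\frac{9}{2} \right)} + \log{\left(\frac{65}{8} \right)}; F(1) = - 2 \sin{\left(2 \right)} + \log{\left(\frac{5}{2} \right)}.
Integral = F(7/2) - F(1) = - \log{\left(\frac{5}{2} \right)} + 2 \sin{\left(2 \right)} - 2 \sin{\left(\frac{9}{2} \right)} + \log{\left(\frac{65}{8} \right)}.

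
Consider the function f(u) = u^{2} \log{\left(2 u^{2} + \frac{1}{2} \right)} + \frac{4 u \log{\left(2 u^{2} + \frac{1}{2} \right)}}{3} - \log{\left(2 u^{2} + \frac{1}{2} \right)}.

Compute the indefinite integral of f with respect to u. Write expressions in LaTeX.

F(u) = \frac{u^{3} \log{\left(2 u^{2} + \frac{1}{2} \right)}}{3} - \frac{2 u^{3}}{9} + \frac{2 u^{2} \log{\left(2 u^{2} + \frac{1}{2} \right)}}{3} - \frac{2 u^{2}}{3} - u \log{\left(2 u^{2} + \frac{1}{2} \right)} + \frac{13 u}{6} + \frac{\log{\left(u^{2} + \frac{1}{4} \right)}}{6} - \frac{13 \operatorname{atan}{\left(2 u \right)}}{12} + C

The integrand splits into summands that can be handled one at a time.
Check: d/du[\frac{u^{3} \log{\left(2 u^{2} + \frac{1}{2} \right)}}{3} - \frac{2 u^{3}}{9} + \frac{2 u^{2} \log{\left(2 u^{2} + \frac{1}{2} \right)}}{3} - \frac{2 u^{2}}{3} - u \log{\left(2 u^{2} + \frac{1}{2} \right)} + \frac{13 u}{6} + \frac{\log{\left(u^{2} + \frac{1}{4} \right)}}{6} - \frac{13 \operatorname{atan}{\left(2 u \right)}}{12}] = u^{2} \log{\left(2 u^{2} + \frac{1}{2} \right)} + \frac{4 u \log{\left(2 u^{2} + \frac{1}{2} \right)}}{3} - \log{\left(2 u^{2} + \frac{1}{2} \right)} = f(u).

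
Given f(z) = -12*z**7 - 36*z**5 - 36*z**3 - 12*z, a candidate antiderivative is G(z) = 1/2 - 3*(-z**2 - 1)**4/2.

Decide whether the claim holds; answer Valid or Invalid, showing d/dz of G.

Valid - differentiating G returns exactly f.

d/dz[G] = -12*z**7 - 36*z**5 - 36*z**3 - 12*z
This equals f(z) exactly, so the claim holds.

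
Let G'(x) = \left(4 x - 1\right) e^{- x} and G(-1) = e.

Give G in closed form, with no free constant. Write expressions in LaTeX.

G(x) = \left(- 4 x - 3\right) e^{- x}

G'(x) has the shape u'v + uv' for u = - 4 x - 3 and v = e^{- x} — it is the derivative of the product u*v.
A general antiderivative is \left(- 4 x - 3\right) e^{- x} + C.
The condition gives C = e - (e) = 0.
So G(x) = \left(- 4 x - 3\right) e^{- x}.
Check: d/dx[\left(- 4 x - 3\right) e^{- x}] = \left(4 x - 1\right) e^{- x} = G'(x).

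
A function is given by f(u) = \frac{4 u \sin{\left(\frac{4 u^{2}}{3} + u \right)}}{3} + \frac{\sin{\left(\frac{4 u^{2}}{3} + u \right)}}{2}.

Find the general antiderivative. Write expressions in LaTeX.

F(u) = - \frac{\cos{\left(\frac{4 u^{2}}{3} + u \right)}}{2} + C

The substitution w = \frac{4 u^{2}}{3} + u works: f is exactly (dF/dw)*(dw/du) for that inner function.
Check: d/du[- \frac{\cos{\left(\frac{4 u^{2}}{3} + u \right)}}{2}] = \frac{4 u \sin{\left(\frac{4 u^{2}}{3} + u \right)}}{3} + \frac{\sin{\left(\frac{4 u^{2}}{3} + u \right)}}{2} = f(u).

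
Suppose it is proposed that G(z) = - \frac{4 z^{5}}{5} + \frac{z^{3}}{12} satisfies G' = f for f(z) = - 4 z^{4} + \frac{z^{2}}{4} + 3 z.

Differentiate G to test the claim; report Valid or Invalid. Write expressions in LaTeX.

Invalid: d/dz[G] - f = - 3 z, which is not 0.

d/dz[G] = - 4 z^{4} + \frac{z^{2}}{4}
d/dz[G] - f(z) = - 3 z != 0.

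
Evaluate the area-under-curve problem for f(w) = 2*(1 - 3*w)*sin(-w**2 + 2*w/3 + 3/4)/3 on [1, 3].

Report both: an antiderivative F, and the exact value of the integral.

f matches the chain-rule pattern g'(h)*h' with inner function h(w) = -w**2 + 2*w/3 + 3/4; substituting u = h(w) collapses the integral.
F(w) = -cos(-w**2 + 2*w/3 + 3/4) is an antiderivative of f.
Check: d/dw[-cos(-w**2 + 2*w/3 + 3/4)] = -2*w*sin(-w**2 + 2*w/3 + 3/4) + 2*sin(-w**2 + 2*w/3 + 3/4)/3, which equals f(w).
F(3) = -cos(25/4); F(1) = -cos(5/12).
Integral = F(3) - F(1) = -cos(25/4) + cos(5/12).

Antiderivative: F(w) = -cos(-w**2 + 2*w/3 + 3/4); value = -cos(25/4) + cos(5/12)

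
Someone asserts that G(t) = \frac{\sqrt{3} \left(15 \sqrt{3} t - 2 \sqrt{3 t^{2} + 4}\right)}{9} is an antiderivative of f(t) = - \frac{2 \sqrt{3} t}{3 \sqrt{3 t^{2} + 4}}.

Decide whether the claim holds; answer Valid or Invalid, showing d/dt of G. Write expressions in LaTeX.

d/dt[G] = \frac{- 2 \sqrt{3} t + 15 \sqrt{3 t^{2} + 4}}{3 \sqrt{3 t^{2} + 4}}
d/dt[G] - f(t) = 5 != 0.

Invalid: d/dt[G] - f = 5, which is not 0.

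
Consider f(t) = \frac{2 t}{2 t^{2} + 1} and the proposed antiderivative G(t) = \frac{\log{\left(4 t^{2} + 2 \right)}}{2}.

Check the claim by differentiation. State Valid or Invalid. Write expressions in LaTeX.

Valid: G'(t) = f(t).

d/dt[G] = \frac{2 t}{2 t^{2} + 1}
This equals f(t) exactly, so the claim holds.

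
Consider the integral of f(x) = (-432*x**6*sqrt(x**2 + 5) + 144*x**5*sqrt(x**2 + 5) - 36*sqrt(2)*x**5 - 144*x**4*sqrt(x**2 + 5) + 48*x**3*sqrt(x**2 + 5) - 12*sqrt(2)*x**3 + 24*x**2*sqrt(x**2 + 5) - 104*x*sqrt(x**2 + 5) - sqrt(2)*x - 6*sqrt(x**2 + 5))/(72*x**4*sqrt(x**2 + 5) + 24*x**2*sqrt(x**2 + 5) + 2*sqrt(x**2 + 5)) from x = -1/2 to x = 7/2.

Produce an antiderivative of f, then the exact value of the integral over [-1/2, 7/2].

Check any antiderivative F(x) by computing F'(x) and comparing it with f(x).
F(x) = (-24*x**5 + 12*x**4 - 4*x**3 - 6*sqrt(2)*x**2*sqrt(x**2 + 5) + 2*x**2 - 6*x - sqrt(2)*sqrt(x**2 + 5) + 9)/(12*x**2 + 2) is an antiderivative of f.
Check: d/dx[(-24*x**5 + 12*x**4 - 4*x**3 - 6*sqrt(2)*x**2*sqrt(x**2 + 5) + 2*x**2 - 6*x - sqrt(2)*sqrt(x**2 + 5) + 9)/(12*x**2 + 2)] = (-432*x**6*sqrt(x**2 + 5) + 144*x**5*sqrt(x**2 + 5) - 36*sqrt(2)*x**5 - 144*x**4*sqrt(x**2 + 5) + 48*x**3*sqrt(x**2 + 5) - 12*sqrt(2)*x**3 + 24*x**2*sqrt(x**2 + 5) - 104*x*sqrt(x**2 + 5) - sqrt(2)*x - 6*sqrt(x**2 + 5))/(72*x**4*sqrt(x**2 + 5) + 24*x**2*sqrt(x**2 + 5) + 2*sqrt(x**2 + 5)) = f(x).
F(7/2) = -21927/298 - sqrt(138)/4; F(-1/2) = 29/10 - sqrt(42)/4.
Integral = F(7/2) - F(-1/2) = -56978/745 - sqrt(138)/4 + sqrt(42)/4.

Antiderivative: F(x) = (-24*x**5 + 12*x**4 - 4*x**3 - 6*sqrt(2)*x**2*sqrt(x**2 + 5) + 2*x**2 - 6*x - sqrt(2)*sqrt(x**2 + 5) + 9)/(12*x**2 + 2); value = -56978/745 - sqrt(138)/4 + sqrt(42)/4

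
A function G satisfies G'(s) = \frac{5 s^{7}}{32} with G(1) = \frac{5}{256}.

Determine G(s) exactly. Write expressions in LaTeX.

G(s) = \frac{5 s^{8}}{256}

For G(s) to be correct, d/ds[G] must agree with the stated G'(s) identically.
A general antiderivative is \frac{5 s^{8}}{256} + C.
The condition gives C = \frac{5}{256} - (\frac{5}{256}) = 0.
So G(s) = \frac{5 s^{8}}{256}.
Check: d/ds[\frac{5 s^{8}}{256}] = \frac{5 s^{7}}{32} = G'(s).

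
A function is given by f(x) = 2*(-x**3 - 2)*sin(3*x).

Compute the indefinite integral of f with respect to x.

An antiderivative F(x) passes only if d/dx[F] lands on f(x) exactly.
Check: d/dx[2*x**3*cos(3*x)/3 - 2*x**2*sin(3*x)/3 - 4*x*cos(3*x)/9 + 4*sin(3*x)/27 + 4*cos(3*x)/3] = -2*x**3*sin(3*x) - 4*sin(3*x), which equals f(x).

F(x) = 2*x**3*cos(3*x)/3 - 2*x**2*sin(3*x)/3 - 4*x*cos(3*x)/9 + 4*sin(3*x)/27 + 4*cos(3*x)/3 + C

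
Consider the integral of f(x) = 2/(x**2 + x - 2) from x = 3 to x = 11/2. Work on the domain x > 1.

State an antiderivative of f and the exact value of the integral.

Antiderivative: F(x) = -2*(-log(x - 1) + log(x + 2))/3; value = -2*log(15/2)/3 - 2*log(2)/3 + 2*log(9/2)/3 + 2*log(5)/3

Factor the denominator ((x - 1)*(x + 2)) and decompose: f = -2/(3*(x + 2)) + 2/(3*(x - 1)); each piece integrates to a log, atan, or power term.
F(x) = -2*(-log(x - 1) + log(x + 2))/3 is an antiderivative of f.
Check: d/dx[-2*(-log(x - 1) + log(x + 2))/3] = 2/(x**2 + x - 2) = f(x).
F(11/2) = -2*log(15/2)/3 + 2*log(9/2)/3; F(3) = -2*log(5)/3 + 2*log(2)/3.
Integral = F(11/2) - F(3) = -2*log(15/2)/3 - 2*log(2)/3 + 2*log(9/2)/3 + 2*log(5)/3.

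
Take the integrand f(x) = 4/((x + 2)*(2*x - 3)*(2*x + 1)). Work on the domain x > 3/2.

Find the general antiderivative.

F(x) = -(-3*log(x - 3/2) + 7*log(x + 1/2) - 4*log(x + 2))/21 + C

Factor the denominator ((x + 2)*(2*x - 3)*(2*x + 1)) and decompose: f = -2/(3*(2*x + 1)) + 2/(7*(2*x - 3)) + 4/(21*(x + 2)); each piece integrates to a log, atan, or power term.
Check: d/dx[-(-3*log(x - 3/2) + 7*log(x + 1/2) - 4*log(x + 2))/21] = 4/(4*x**3 + 4*x**2 - 11*x - 6), which equals f(x).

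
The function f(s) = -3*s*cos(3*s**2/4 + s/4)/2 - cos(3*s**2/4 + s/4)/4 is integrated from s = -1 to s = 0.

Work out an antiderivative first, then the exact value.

Antiderivative: F(s) = -sin(3*s**2/4 + s/4); value = sin(1/2)

f matches the chain-rule pattern g'(h)*h' with inner function h(s) = 3*s**2/4 + s/4; substituting u = h(s) collapses the integral.
F(s) = -sin(3*s**2/4 + s/4) is an antiderivative of f.
Check: d/ds[-sin(3*s**2/4 + s/4)] = -3*s*cos(3*s**2/4 + s/4)/2 - cos(3*s**2/4 + s/4)/4 = f(s).
F(0) = 0; F(-1) = -sin(1/2).
Integral = F(0) - F(-1) = sin(1/2).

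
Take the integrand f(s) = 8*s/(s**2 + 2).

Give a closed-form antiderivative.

An antiderivative is F(s) = 4*log(2*s**2 + 4).

f matches the chain-rule pattern g'(h)*h' with inner function h(s) = 2*s**2 + 4; substituting u = h(s) collapses the integral.
Check: d/ds[4*log(2*s**2 + 4)] = 8*s/(s**2 + 2) = f(s).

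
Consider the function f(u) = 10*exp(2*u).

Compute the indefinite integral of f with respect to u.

F(u) = 5*exp(2*u) + C

Check any antiderivative F(u) by computing F'(u) and comparing it with f(u).
Check: d/du[5*exp(2*u)] = 10*exp(2*u) = f(u).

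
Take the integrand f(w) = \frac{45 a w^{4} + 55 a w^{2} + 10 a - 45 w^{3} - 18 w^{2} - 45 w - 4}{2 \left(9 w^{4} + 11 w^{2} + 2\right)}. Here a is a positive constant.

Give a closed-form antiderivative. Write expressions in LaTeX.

An antiderivative F(w) passes only if d/dw[F] lands on f(w) exactly.
Check: d/dw[\frac{5 a w}{2} - \frac{5 \log{\left(\frac{3 w^{2}}{2} + \frac{1}{3} \right)}}{4} - \operatorname{atan}{\left(w \right)}] = \frac{45 a w^{4} + 55 a w^{2} + 10 a - 45 w^{3} - 18 w^{2} - 45 w - 4}{18 w^{4} + 22 w^{2} + 4}, which equals f(w).

An antiderivative is F(w) = \frac{5 a w}{2} - \frac{5 \log{\left(\frac{3 w^{2}}{2} + \frac{1}{3} \right)}}{4} - \operatorname{atan}{\left(w \right)}.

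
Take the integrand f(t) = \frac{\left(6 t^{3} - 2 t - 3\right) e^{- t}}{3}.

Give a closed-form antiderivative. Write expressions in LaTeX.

Recognize the product-rule pattern: f = u'v + uv' with u = - 2 t^{3} - 6 t^{2} - \frac{34 t}{3} - \frac{31}{3}, v = e^{- t}, so integration by parts undoes it.
Check: d/dt[\frac{\left(- 6 t^{3} - 18 t^{2} - 34 t - 31\right) e^{- t}}{3}] = \frac{\left(6 t^{3} - 2 t - 3\right) e^{- t}}{3} = f(t).

An antiderivative is F(t) = \frac{\left(- 6 t^{3} - 18 t^{2} - 34 t - 31\right) e^{- t}}{3}.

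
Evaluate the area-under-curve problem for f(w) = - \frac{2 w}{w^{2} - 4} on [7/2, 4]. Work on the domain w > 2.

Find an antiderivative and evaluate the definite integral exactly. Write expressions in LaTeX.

Antiderivative: F(w) = - \log{\left(w^{2} - 4 \right)}; value = - \log{\left(12 \right)} + \log{\left(\frac{33}{4} \right)}

Factor the denominator (\left(w - 2\right) \left(w + 2\right)) and decompose: f = - \frac{1}{w + 2} - \frac{1}{w - 2}; each piece integrates to a log, atan, or power term.
F(w) = - \log{\left(w^{2} - 4 \right)} is an antiderivative of f.
Check: d/dw[- \log{\left(w^{2} - 4 \right)}] = - \frac{2 w}{w^{2} - 4} = f(w).
F(4) = - \log{\left(12 \right)}; F(7/2) = - \log{\left(\frac{33}{4} \right)}.
Integral = F(4) - F(7/2) = - \log{\left(12 \right)} + \log{\left(\frac{33}{4} \right)}.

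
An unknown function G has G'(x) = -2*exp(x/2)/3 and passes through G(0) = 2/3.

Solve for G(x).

The proposed G(x) is checked by its d/dx: the result must match the given G'(x).
A general antiderivative is -4*exp(x/2)/3 + C.
The condition gives C = 2/3 - (-4/3) = 2.
So G(x) = 2*(3 - 2*exp(x/2))/3.
Check: d/dx[2*(3 - 2*exp(x/2))/3] = -2*exp(x/2)/3 = G'(x).

G(x) = 2*(3 - 2*exp(x/2))/3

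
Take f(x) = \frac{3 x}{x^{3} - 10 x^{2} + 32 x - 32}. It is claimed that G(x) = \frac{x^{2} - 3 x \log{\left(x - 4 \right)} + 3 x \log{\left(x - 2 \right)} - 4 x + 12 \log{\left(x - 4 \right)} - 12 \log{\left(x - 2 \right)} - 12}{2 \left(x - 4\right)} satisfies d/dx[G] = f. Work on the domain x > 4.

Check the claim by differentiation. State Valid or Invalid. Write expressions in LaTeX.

d/dx[G] = \frac{x^{3} - 10 x^{2} + 38 x - 32}{2 x^{3} - 20 x^{2} + 64 x - 64}
d/dx[G] - f(x) = \frac{1}{2} != 0.

Invalid: d/dx[G] - f = \frac{1}{2}, which is not 0.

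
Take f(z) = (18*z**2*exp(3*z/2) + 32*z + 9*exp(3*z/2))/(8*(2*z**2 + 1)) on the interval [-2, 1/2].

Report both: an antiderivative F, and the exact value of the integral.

Antiderivative: F(z) = 3*exp(3*z/2)/4 + log(2*z**2 + 1); value = -log(9) - 3*exp(-3)/4 + log(3/2) + 3*exp(3/4)/4

Differentiate the proposed F(z) back; it has to land on f(z) exactly.
F(z) = 3*exp(3*z/2)/4 + log(2*z**2 + 1) is an antiderivative of f.
Check: d/dz[3*exp(3*z/2)/4 + log(2*z**2 + 1)] = (18*z**2*exp(3*z/2) + 32*z + 9*exp(3*z/2))/(16*z**2 + 8), which equals f(z).
F(1/2) = log(3/2) + 3*exp(3/4)/4; F(-2) = 3*exp(-3)/4 + log(9).
Integral = F(1/2) - F(-2) = -log(9) - 3*exp(-3)/4 + log(3/2) + 3*exp(3/4)/4.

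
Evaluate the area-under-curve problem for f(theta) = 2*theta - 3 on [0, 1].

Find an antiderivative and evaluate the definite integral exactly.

Antiderivative: F(theta) = theta**2 - 3*theta; value = -2

A candidate is checked by its d/dtheta: the result must match f(theta).
F(theta) = theta**2 - 3*theta is an antiderivative of f.
Check: d/dtheta[theta**2 - 3*theta] = 2*theta - 3 = f(theta).
F(1) = -2; F(0) = 0.
Integral = F(1) - F(0) = -2.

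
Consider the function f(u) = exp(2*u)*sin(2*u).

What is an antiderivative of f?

Recover f(u) by differentiating a candidate F(u); any mismatch rules it out.
Check: d/du[(sin(2*u) - cos(2*u))*exp(2*u)/4] = exp(2*u)*sin(2*u) = f(u).

An antiderivative is F(u) = (sin(2*u) - cos(2*u))*exp(2*u)/4.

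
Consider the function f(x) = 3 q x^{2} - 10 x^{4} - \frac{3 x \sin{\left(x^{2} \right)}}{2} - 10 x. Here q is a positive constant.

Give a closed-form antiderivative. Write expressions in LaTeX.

The integrand splits into summands that can be handled one at a time.
Check: d/dx[\frac{4 q x^{3} - 8 x^{5} - 20 x^{2} + 3 \cos{\left(x^{2} \right)} + 8}{4}] = 3 q x^{2} - 10 x^{4} - \frac{3 x \sin{\left(x^{2} \right)}}{2} - 10 x = f(x).

An antiderivative is F(x) = \frac{4 q x^{3} - 8 x^{5} - 20 x^{2} + 3 \cos{\left(x^{2} \right)} + 8}{4}.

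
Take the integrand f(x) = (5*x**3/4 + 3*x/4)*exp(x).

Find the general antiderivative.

Recognize the product-rule pattern: f = u'v + uv' with u = 5*x**3/4 - 15*x**2/4 + 33*x/4 - 33/4, v = exp(x), so integration by parts undoes it.
Check: d/dx[(5*x**3 - 15*x**2 + 33*x - 33)*exp(x)/4] = 5*x**3*exp(x)/4 + 3*x*exp(x)/4, which equals f(x).

F(x) = (5*x**3 - 15*x**2 + 33*x - 33)*exp(x)/4 + C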